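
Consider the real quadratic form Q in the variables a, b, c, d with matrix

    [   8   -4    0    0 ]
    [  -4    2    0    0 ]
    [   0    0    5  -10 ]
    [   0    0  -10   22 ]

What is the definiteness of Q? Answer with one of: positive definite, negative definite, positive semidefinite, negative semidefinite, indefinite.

positive semidefinite

Row-reducing A symmetrically gives the diagonal entries 8, 0, 5, 2.
So there are 3 positive, 1 zero pivots.
Hence Q is positive semidefinite.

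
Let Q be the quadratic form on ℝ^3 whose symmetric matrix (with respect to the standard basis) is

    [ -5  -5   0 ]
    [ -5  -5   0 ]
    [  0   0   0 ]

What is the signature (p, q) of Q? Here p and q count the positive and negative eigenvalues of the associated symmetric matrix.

(0, 1)

Symmetric row and column elimination reduces A to a congruent diagonal form with pivots -5, 0, 0.
So there are 1 negative, 2 zero pivots.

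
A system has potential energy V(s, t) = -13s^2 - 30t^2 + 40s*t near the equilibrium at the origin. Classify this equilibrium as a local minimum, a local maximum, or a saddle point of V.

The Hessian at the origin is H = [[-26, 40], [40, -60]].
det H = -26·-60 − (40)² = -40 < 0, so H is indefinite.
Therefore the origin is a saddle point.

saddle point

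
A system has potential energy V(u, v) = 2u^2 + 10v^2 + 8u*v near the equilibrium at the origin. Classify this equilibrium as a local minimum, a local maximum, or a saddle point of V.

The Hessian at the origin is H = [[4, 8], [8, 20]].
det H = 4·20 − (8)² = 16 > 0 and H[1,1] = 4 > 0, so H is positive definite.
Therefore the origin is a local minimum.

local minimum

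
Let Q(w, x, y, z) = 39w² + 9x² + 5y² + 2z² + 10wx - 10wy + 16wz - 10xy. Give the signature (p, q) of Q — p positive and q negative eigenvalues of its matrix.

Write A = [[39, 5, -5, 8], [5, 9, -5, 0], [-5, -5, 5, 0], [8, 0, 0, 2]].
Symmetric row and column elimination reduces A to a congruent diagonal form with pivots 39, 326/39, 340/163, 2/17.
That gives 4 positive pivots.

(4, 0)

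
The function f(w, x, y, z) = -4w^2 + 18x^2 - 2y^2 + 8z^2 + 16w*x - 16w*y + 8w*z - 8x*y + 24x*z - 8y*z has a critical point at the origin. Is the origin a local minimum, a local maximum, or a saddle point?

The Hessian at the origin is H = [[-8, 16, -16, 8], [16, 36, -8, 24], [-16, -8, -4, -8], [8, 24, -8, 16]].
Applying the same elementary operations to the rows and columns of H produces a congruent diagonal matrix with entries -8, 68, 76/17, 8/19.
That gives 3 positive, 1 negative pivots.
H is indefinite, so the origin is a saddle point.

saddle point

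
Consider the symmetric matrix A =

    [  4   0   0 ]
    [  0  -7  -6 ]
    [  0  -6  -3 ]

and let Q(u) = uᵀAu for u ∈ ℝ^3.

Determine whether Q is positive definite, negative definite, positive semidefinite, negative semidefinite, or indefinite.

indefinite

Congruent diagonalization of A (simultaneous row and column reduction) yields pivots 4, -7, 15/7.
That gives 2 positive, 1 negative pivots.
Hence Q is indefinite.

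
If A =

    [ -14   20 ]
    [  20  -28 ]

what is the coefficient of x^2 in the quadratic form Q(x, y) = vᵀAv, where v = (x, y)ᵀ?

The coefficient of x^2 is the diagonal entry A[1,1] = -14.

-14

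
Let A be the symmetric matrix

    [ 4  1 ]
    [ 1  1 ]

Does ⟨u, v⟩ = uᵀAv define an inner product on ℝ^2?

Leading principal minors: Δ_1 = 4, Δ_2 = 3.
All leading principal minors are positive, so by Sylvester's criterion Q is positive definite.
⟨·,·⟩ is an inner product exactly when A is positive definite.

yes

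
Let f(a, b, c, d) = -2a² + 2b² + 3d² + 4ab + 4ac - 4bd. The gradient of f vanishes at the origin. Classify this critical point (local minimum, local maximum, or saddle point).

saddle point

The Hessian at the origin is H = [[-4, 4, 4, 0], [4, 4, 0, -4], [4, 0, 0, 0], [0, -4, 0, 6]].
Applying the same elementary operations to the rows and columns of H produces a congruent diagonal matrix with entries -4, 8, 2, 2.
That gives 3 positive, 1 negative pivots.
H is indefinite, so the origin is a saddle point.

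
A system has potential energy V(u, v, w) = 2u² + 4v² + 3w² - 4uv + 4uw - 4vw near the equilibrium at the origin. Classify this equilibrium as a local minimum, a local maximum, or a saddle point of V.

The Hessian at the origin is H = [[4, -4, 4], [-4, 8, -4], [4, -4, 6]].
An LDLᵀ factorisation of H has diagonal entries 4, 4, 2.
Counting signs: 3 positive.
H is positive definite, so the origin is a strict local minimum.

local minimum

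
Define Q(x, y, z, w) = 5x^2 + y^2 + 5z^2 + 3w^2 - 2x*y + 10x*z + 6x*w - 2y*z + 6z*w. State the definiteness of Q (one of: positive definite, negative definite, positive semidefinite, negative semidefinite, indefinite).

The symmetric matrix is A = [[5, -1, 5, 3], [-1, 1, -1, 0], [5, -1, 5, 3], [3, 0, 3, 3]].
Applying the same elementary operations to the rows and columns of A produces a congruent diagonal matrix with entries 5, 4/5, 0, 3/4.
Counting signs: 3 positive, 1 zero.
Hence Q is positive semidefinite.

positive semidefinite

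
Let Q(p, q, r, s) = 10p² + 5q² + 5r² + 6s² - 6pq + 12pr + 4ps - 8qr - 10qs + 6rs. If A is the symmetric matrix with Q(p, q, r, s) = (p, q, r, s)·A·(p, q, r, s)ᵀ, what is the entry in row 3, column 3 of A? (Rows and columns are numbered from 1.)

The coefficient of r² in Q is 5, and that is exactly A[3,3].

5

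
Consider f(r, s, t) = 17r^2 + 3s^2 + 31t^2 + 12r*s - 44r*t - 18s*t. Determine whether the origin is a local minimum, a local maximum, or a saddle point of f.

The Hessian at the origin is H = [[34, 12, -44], [12, 6, -18], [-44, -18, 62]].
An LDLᵀ factorisation of H has diagonal entries 34, 30/17, 8/5.
So there are 3 positive pivots.
H is positive definite, so the origin is a strict local minimum.

local minimum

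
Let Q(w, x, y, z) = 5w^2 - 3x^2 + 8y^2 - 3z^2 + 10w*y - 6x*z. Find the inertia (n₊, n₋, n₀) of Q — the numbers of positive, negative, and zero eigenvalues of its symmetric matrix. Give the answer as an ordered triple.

(2, 1, 1)

The symmetric matrix is A = [[5, 0, 5, 0], [0, -3, 0, -3], [5, 0, 8, 0], [0, -3, 0, -3]].
Symmetric row and column elimination reduces A to a congruent diagonal form with pivots 5, -3, 3, 0.
That gives 2 positive, 1 negative, 1 zero pivots.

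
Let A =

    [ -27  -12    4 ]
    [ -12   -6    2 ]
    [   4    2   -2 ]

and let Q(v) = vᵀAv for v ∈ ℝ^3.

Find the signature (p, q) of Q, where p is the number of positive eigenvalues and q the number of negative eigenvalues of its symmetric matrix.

(0, 3)

Symmetric row and column elimination reduces A to a congruent diagonal form with pivots -27, -2/3, -4/3.
That gives 3 negative pivots.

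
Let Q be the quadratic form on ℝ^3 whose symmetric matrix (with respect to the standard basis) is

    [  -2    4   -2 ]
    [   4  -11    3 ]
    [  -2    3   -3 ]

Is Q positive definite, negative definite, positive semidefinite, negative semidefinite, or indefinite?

Symmetric row and column elimination reduces A to a congruent diagonal form with pivots -2, -3, -2/3.
That gives 3 negative pivots.
Hence Q is negative definite.

negative definite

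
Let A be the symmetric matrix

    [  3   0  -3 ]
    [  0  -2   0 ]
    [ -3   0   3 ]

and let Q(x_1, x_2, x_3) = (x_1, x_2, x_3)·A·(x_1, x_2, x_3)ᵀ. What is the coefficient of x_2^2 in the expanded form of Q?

The coefficient of x_2^2 is the diagonal entry A[2,2] = -2.

-2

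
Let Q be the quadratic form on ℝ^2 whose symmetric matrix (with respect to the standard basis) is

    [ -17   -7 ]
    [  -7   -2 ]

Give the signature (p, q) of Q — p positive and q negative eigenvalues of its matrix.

Applying the same elementary operations to the rows and columns of A produces a congruent diagonal matrix with entries -17, 15/17.
Counting signs: 1 positive, 1 negative.

(1, 1)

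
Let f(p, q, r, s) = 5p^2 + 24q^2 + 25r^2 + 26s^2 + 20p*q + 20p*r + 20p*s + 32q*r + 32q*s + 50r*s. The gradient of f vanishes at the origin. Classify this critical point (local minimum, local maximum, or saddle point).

local minimum

The Hessian at the origin is H = [[10, 20, 20, 20], [20, 48, 32, 32], [20, 32, 50, 50], [20, 32, 50, 52]].
Symmetric row and column elimination reduces H to a congruent diagonal form with pivots 10, 8, 2, 2.
So there are 4 positive pivots.
H is positive definite, so the origin is a strict local minimum.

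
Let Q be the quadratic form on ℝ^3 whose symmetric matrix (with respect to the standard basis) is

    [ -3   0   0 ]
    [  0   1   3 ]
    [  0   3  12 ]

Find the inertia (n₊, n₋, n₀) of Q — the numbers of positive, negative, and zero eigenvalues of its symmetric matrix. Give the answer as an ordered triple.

Congruent diagonalization of A (simultaneous row and column reduction) yields pivots -3, 1, 3.
Counting signs: 2 positive, 1 negative.

(2, 1, 0)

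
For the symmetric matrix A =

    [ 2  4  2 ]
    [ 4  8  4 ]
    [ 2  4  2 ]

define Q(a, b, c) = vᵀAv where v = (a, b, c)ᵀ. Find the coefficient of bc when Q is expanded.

The coefficient of bc is A[2,3] + A[3,2] = 2·4 = 8.

8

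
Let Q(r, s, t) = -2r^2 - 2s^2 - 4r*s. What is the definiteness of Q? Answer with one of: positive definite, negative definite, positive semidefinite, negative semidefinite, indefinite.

negative semidefinite

Write A = [[-2, -2, 0], [-2, -2, 0], [0, 0, 0]].
Row-reducing A symmetrically gives the diagonal entries -2, 0, 0.
That gives 1 negative, 2 zero pivots.
Hence Q is negative semidefinite.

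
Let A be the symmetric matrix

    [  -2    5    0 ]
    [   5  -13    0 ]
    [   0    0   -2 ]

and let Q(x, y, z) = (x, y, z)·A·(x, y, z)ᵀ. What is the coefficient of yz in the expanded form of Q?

0

The coefficient of yz is A[2,3] + A[3,2] = 2·0 = 0.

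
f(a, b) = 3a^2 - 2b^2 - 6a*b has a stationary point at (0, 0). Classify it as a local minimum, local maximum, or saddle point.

saddle point

The Hessian at the origin is H = [[6, -6], [-6, -4]].
det H = 6·-4 − (-6)² = -60 < 0, so H is indefinite.
Therefore the origin is a saddle point.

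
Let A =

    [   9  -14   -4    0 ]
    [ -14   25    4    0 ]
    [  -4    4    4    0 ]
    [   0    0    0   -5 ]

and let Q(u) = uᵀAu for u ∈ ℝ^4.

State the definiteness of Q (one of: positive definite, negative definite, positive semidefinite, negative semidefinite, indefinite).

Symmetric row and column elimination reduces A to a congruent diagonal form with pivots 9, 29/9, 20/29, -5.
So there are 3 positive, 1 negative pivots.
Hence Q is indefinite.

indefinite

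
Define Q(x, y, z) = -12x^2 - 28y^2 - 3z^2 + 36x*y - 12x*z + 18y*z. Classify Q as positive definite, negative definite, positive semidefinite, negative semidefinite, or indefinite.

The associated matrix is A = [[-12, 18, -6], [18, -28, 9], [-6, 9, -3]].
Applying the same elementary operations to the rows and columns of A produces a congruent diagonal matrix with entries -12, -1, 0.
That gives 2 negative, 1 zero pivots.
Hence Q is negative semidefinite.

negative semidefinite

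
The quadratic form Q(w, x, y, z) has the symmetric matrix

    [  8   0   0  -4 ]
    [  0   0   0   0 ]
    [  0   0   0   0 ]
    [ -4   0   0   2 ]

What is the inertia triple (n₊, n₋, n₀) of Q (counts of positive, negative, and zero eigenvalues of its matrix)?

Applying the same elementary operations to the rows and columns of A produces a congruent diagonal matrix with entries 8, 0, 0, 0.
That gives 1 positive, 3 zero pivots.

(1, 0, 3)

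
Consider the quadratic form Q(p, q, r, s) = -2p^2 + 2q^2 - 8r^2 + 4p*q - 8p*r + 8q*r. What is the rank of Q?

2

The symmetric matrix is A = [[-2, 2, -4, 0], [2, 2, 4, 0], [-4, 4, -8, 0], [0, 0, 0, 0]].
Congruent diagonalization of A (simultaneous row and column reduction) yields pivots -2, 4, 0, 0.
So there are 1 positive, 1 negative, 2 zero pivots.
The rank is the number of nonzero pivots: 2.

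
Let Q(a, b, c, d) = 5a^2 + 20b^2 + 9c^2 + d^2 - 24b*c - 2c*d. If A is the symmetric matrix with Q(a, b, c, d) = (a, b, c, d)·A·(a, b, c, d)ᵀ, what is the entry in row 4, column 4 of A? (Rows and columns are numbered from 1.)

The coefficient of d^2 in Q is 1, and that is exactly A[4,4].

1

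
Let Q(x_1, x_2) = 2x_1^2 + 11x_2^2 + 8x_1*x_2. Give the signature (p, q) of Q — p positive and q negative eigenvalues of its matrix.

(2, 0)

Write A = [[2, 4], [4, 11]].
Row-reducing A symmetrically gives the diagonal entries 2, 3.
That gives 2 positive pivots.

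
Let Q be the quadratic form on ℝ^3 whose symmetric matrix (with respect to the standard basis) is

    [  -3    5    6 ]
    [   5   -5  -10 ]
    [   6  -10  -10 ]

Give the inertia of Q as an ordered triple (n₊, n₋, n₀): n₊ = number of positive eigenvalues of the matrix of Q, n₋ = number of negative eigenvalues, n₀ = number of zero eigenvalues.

(2, 1, 0)

An LDLᵀ factorisation of A has diagonal entries -3, 10/3, 2.
That gives 2 positive, 1 negative pivots.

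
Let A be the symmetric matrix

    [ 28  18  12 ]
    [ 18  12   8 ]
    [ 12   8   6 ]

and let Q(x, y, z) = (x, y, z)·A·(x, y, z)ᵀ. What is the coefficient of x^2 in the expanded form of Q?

28

The coefficient of x^2 is the diagonal entry A[1,1] = 28.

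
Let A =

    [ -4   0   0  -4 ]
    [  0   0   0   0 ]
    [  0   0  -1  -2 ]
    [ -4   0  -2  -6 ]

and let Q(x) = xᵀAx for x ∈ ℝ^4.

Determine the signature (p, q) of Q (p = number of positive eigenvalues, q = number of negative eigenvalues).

(1, 2)

Congruent diagonalization of A (simultaneous row and column reduction) yields pivots -4, 0, -1, 2.
So there are 1 positive, 2 negative, 1 zero pivots.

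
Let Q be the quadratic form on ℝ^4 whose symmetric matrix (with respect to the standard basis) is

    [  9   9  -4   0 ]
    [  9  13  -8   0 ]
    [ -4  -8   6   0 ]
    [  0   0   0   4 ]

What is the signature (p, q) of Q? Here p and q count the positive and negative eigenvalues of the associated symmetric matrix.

Row-reducing A symmetrically gives the diagonal entries 9, 4, 2/9, 4.
That gives 4 positive pivots.

(4, 0)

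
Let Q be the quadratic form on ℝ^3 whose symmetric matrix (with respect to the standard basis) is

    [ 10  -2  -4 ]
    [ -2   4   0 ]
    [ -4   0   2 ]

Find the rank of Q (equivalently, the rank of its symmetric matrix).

Applying the same elementary operations to the rows and columns of A produces a congruent diagonal matrix with entries 10, 18/5, 2/9.
So there are 3 positive pivots.
The rank is the number of nonzero pivots: 3.

3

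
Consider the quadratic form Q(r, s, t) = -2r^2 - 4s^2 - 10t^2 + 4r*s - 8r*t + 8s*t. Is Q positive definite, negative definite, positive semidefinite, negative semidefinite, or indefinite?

negative definite

The symmetric matrix of Q is A = [[-2, 2, -4], [2, -4, 4], [-4, 4, -10]].
Leading principal minors: Δ_1 = -2, Δ_2 = 4, Δ_3 = -8.
The signs alternate starting with Δ_1 < 0, so by Sylvester's criterion Q is negative definite.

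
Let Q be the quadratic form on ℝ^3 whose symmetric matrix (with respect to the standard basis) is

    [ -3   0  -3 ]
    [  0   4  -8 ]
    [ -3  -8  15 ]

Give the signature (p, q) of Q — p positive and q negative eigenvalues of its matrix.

An LDLᵀ factorisation of A has diagonal entries -3, 4, 2.
Counting signs: 2 positive, 1 negative.

(2, 1)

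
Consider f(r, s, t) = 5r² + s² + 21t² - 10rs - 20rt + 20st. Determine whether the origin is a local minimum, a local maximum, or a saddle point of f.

saddle point

The Hessian at the origin is H = [[10, -10, -20], [-10, 2, 20], [-20, 20, 42]].
Row-reducing H symmetrically gives the diagonal entries 10, -8, 2.
That gives 2 positive, 1 negative pivots.
H is indefinite, so the origin is a saddle point.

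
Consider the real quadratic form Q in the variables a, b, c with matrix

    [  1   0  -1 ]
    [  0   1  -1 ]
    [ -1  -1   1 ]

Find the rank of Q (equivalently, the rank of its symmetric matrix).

Applying the same elementary operations to the rows and columns of A produces a congruent diagonal matrix with entries 1, 1, -1.
So there are 2 positive, 1 negative pivots.
The rank is the number of nonzero pivots: 3.

3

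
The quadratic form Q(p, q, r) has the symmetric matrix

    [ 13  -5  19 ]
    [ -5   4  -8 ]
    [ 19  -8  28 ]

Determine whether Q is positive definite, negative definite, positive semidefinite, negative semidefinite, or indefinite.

Row-reducing A symmetrically gives the diagonal entries 13, 27/13, 0.
That gives 2 positive, 1 zero pivots.
Hence Q is positive semidefinite.

positive semidefinite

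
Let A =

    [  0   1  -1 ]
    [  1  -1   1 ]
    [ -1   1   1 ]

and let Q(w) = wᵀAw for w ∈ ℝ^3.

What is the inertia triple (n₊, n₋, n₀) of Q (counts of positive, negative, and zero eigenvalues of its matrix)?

(2, 1, 0)

By Sylvester's law of inertia any congruent diagonalization of A has 2 positive, 1 negative and 0 zero entries.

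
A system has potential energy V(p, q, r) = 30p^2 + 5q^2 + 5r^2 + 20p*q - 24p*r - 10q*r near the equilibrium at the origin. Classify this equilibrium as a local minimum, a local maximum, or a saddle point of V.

The Hessian at the origin is H = [[60, 20, -24], [20, 10, -10], [-24, -10, 10]].
An LDLᵀ factorisation of H has diagonal entries 60, 10/3, -4/5.
Counting signs: 2 positive, 1 negative.
H is indefinite, so the origin is a saddle point.

saddle point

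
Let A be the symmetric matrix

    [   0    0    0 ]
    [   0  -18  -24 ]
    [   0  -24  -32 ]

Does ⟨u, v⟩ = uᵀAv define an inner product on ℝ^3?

no

Row-reducing A symmetrically gives the diagonal entries 0, -18, 0.
That gives 1 negative, 2 zero pivots.
Hence Q is negative semidefinite.
⟨·,·⟩ is an inner product exactly when A is positive definite.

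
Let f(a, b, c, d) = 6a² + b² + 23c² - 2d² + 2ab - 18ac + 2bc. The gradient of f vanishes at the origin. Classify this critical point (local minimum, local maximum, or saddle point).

saddle point

The Hessian at the origin is H = [[12, 2, -18, 0], [2, 2, 2, 0], [-18, 2, 46, 0], [0, 0, 0, -4]].
Applying the same elementary operations to the rows and columns of H produces a congruent diagonal matrix with entries 12, 5/3, 4, -4.
That gives 3 positive, 1 negative pivots.
H is indefinite, so the origin is a saddle point.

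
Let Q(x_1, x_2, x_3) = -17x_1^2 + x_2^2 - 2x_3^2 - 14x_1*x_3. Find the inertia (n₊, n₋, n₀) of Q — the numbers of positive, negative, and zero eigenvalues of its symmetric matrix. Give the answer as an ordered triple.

The symmetric matrix is A = [[-17, 0, -7], [0, 1, 0], [-7, 0, -2]].
Applying the same elementary operations to the rows and columns of A produces a congruent diagonal matrix with entries -17, 1, 15/17.
That gives 2 positive, 1 negative pivots.

(2, 1, 0)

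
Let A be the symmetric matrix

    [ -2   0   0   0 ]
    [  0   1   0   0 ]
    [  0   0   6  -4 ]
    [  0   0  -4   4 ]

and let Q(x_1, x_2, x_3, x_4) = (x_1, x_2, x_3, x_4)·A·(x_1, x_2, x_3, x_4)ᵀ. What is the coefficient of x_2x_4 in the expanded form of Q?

0

The coefficient of x_2x_4 is A[2,4] + A[4,2] = 2·0 = 0.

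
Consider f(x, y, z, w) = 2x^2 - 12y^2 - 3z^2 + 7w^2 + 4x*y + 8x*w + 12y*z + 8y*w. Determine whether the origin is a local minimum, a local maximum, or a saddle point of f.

saddle point

The Hessian at the origin is H = [[4, 4, 0, 8], [4, -24, 12, 8], [0, 12, -6, 0], [8, 8, 0, 14]].
Applying the same elementary operations to the rows and columns of H produces a congruent diagonal matrix with entries 4, -28, -6/7, -2.
So there are 1 positive, 3 negative pivots.
H is indefinite, so the origin is a saddle point.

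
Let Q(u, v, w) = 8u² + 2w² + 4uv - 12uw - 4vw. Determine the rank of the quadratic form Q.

Write A = [[8, 2, -6], [2, 0, -2], [-6, -2, 2]].
Symmetric row and column elimination reduces A to a congruent diagonal form with pivots 8, -1/2, -2.
So there are 1 positive, 2 negative pivots.
The rank is the number of nonzero pivots: 3.

3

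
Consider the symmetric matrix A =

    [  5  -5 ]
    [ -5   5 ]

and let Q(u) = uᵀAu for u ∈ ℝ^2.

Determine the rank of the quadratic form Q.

Row-reducing A symmetrically gives the diagonal entries 5, 0.
That gives 1 positive, 1 zero pivots.
The rank is the number of nonzero pivots: 1.

1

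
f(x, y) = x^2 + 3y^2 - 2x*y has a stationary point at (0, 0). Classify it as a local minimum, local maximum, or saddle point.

local minimum

The Hessian at the origin is H = [[2, -2], [-2, 6]].
det H = 2·6 − (-2)² = 8 > 0 and H[1,1] = 2 > 0, so H is positive definite.
Therefore the origin is a local minimum.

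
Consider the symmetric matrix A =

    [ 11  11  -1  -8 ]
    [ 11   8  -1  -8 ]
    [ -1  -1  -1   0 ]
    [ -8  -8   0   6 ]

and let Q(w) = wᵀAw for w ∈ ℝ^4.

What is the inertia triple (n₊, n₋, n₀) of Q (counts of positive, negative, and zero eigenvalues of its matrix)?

(2, 2, 0)

Applying the same elementary operations to the rows and columns of A produces a congruent diagonal matrix with entries 11, -3, -12/11, 2/3.
Counting signs: 2 positive, 2 negative.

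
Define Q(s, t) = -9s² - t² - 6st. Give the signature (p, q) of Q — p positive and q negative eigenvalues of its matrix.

The associated matrix is A = [[-9, -3], [-3, -1]].
Row-reducing A symmetrically gives the diagonal entries -9, 0.
Counting signs: 1 negative, 1 zero.

(0, 1)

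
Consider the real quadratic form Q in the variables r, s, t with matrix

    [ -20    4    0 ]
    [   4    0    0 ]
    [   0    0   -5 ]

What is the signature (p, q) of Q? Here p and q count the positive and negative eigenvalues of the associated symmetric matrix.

(1, 2)

Applying the same elementary operations to the rows and columns of A produces a congruent diagonal matrix with entries -20, 4/5, -5.
So there are 1 positive, 2 negative pivots.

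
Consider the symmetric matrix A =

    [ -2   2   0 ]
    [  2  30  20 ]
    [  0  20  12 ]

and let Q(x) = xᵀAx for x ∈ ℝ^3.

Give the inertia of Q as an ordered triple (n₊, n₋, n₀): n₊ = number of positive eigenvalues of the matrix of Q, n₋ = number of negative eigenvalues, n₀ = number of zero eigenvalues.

(1, 2, 0)

Congruent diagonalization of A (simultaneous row and column reduction) yields pivots -2, 32, -1/2.
Counting signs: 1 positive, 2 negative.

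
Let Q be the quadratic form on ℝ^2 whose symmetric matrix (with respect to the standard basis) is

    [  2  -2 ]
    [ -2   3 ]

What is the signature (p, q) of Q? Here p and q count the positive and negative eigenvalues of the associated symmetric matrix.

An LDLᵀ factorisation of A has diagonal entries 2, 1.
Counting signs: 2 positive.

(2, 0)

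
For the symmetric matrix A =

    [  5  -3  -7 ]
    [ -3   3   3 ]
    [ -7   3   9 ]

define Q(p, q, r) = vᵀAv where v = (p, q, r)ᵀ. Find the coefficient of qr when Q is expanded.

The coefficient of qr is A[2,3] + A[3,2] = 2·3 = 6.

6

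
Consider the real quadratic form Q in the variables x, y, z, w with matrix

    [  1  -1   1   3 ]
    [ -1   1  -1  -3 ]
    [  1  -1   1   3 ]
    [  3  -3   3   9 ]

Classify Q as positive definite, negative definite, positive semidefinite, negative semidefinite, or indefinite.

Congruent diagonalization of A (simultaneous row and column reduction) yields pivots 1, 0, 0, 0.
Counting signs: 1 positive, 3 zero.
Hence Q is positive semidefinite.

positive semidefinite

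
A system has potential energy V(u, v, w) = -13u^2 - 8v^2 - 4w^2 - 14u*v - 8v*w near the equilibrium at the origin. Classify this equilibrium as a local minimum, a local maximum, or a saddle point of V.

The Hessian at the origin is H = [[-26, -14, 0], [-14, -16, -8], [0, -8, -8]].
Symmetric row and column elimination reduces H to a congruent diagonal form with pivots -26, -110/13, -24/55.
Counting signs: 3 negative.
H is negative definite, so the origin is a strict local maximum.

local maximum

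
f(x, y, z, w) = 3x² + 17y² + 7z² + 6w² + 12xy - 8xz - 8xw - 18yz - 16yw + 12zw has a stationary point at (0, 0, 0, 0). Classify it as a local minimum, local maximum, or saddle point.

local minimum

The Hessian at the origin is H = [[6, 12, -8, -8], [12, 34, -18, -16], [-8, -18, 14, 12], [-8, -16, 12, 12]].
An LDLᵀ factorisation of H has diagonal entries 6, 10, 44/15, 8/11.
Counting signs: 4 positive.
H is positive definite, so the origin is a strict local minimum.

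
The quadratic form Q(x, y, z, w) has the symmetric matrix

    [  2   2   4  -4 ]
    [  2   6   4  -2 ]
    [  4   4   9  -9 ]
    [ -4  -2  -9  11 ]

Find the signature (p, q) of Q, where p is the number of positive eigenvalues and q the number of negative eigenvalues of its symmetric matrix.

Row-reducing A symmetrically gives the diagonal entries 2, 4, 1, 1.
So there are 4 positive pivots.

(4, 0)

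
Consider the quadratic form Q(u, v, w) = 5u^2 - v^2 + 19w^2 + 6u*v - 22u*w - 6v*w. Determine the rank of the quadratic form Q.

3

The associated matrix is A = [[5, 3, -11], [3, -1, -3], [-11, -3, 19]].
Applying the same elementary operations to the rows and columns of A produces a congruent diagonal matrix with entries 5, -14/5, -4/7.
Counting signs: 1 positive, 2 negative.
The rank is the number of nonzero pivots: 3.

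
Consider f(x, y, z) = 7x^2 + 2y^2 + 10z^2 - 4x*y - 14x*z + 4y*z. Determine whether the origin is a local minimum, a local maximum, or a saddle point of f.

local minimum

The Hessian at the origin is H = [[14, -4, -14], [-4, 4, 4], [-14, 4, 20]].
Row-reducing H symmetrically gives the diagonal entries 14, 20/7, 6.
Counting signs: 3 positive.
H is positive definite, so the origin is a strict local minimum.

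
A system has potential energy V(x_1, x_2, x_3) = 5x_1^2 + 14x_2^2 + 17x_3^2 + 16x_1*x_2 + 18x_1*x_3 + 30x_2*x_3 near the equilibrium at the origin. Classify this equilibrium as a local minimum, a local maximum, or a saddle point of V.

The Hessian at the origin is H = [[10, 16, 18], [16, 28, 30], [18, 30, 34]].
An LDLᵀ factorisation of H has diagonal entries 10, 12/5, 1.
That gives 3 positive pivots.
H is positive definite, so the origin is a strict local minimum.

local minimum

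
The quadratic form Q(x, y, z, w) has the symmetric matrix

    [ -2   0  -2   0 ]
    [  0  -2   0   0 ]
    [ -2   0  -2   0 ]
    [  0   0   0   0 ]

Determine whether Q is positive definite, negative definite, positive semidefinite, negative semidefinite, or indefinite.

Congruent diagonalization of A (simultaneous row and column reduction) yields pivots -2, -2, 0, 0.
So there are 2 negative, 2 zero pivots.
Hence Q is negative semidefinite.

negative semidefinite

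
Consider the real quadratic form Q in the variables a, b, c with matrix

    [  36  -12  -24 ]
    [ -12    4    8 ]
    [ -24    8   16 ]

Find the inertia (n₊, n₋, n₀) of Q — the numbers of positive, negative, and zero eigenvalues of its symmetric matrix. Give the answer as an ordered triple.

Congruent diagonalization of A (simultaneous row and column reduction) yields pivots 36, 0, 0.
That gives 1 positive, 2 zero pivots.

(1, 0, 2)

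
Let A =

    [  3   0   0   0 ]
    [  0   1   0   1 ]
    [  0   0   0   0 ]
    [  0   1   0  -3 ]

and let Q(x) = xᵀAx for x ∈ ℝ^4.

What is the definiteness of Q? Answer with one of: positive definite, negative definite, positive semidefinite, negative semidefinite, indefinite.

Row-reducing A symmetrically gives the diagonal entries 3, 1, 0, -4.
That gives 2 positive, 1 negative, 1 zero pivots.
Hence Q is indefinite.

indefinite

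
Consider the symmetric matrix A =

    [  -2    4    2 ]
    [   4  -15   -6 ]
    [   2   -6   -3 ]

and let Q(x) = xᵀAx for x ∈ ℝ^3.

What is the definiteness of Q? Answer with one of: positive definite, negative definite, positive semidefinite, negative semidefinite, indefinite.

negative definite

Leading principal minors: Δ_1 = -2, Δ_2 = 14, Δ_3 = -6.
The signs alternate starting with Δ_1 < 0, so by Sylvester's criterion Q is negative definite.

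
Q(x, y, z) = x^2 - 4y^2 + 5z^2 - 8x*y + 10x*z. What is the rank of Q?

The symmetric matrix is A = [[1, -4, 5], [-4, -4, 0], [5, 0, 5]].
Congruent diagonalization of A (simultaneous row and column reduction) yields pivots 1, -20, 0.
Counting signs: 1 positive, 1 negative, 1 zero.
The rank is the number of nonzero pivots: 2.

2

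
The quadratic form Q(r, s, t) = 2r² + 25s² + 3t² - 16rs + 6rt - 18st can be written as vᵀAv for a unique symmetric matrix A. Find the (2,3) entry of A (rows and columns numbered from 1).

-9

The coefficient of s·t in Q is -18. For a symmetric A this equals A[2,3] + A[3,2] = 2·A[2,3].
So A[2,3] = -18/2 = -9.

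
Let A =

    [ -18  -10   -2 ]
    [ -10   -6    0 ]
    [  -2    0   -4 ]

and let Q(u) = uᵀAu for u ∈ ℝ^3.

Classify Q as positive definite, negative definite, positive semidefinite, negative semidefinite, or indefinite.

Congruent diagonalization of A (simultaneous row and column reduction) yields pivots -18, -4/9, -1.
Counting signs: 3 negative.
Hence Q is negative definite.

negative definite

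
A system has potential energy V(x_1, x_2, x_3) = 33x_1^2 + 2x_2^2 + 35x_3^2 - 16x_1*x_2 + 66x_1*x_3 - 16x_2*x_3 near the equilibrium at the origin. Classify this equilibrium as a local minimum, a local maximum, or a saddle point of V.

local minimum

The Hessian at the origin is H = [[66, -16, 66], [-16, 4, -16], [66, -16, 70]].
An LDLᵀ factorisation of H has diagonal entries 66, 4/33, 4.
That gives 3 positive pivots.
H is positive definite, so the origin is a strict local minimum.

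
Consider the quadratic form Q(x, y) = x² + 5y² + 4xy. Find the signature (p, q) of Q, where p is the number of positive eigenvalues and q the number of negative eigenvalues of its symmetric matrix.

(2, 0)

Write A = [[1, 2], [2, 5]].
An LDLᵀ factorisation of A has diagonal entries 1, 1.
Counting signs: 2 positive.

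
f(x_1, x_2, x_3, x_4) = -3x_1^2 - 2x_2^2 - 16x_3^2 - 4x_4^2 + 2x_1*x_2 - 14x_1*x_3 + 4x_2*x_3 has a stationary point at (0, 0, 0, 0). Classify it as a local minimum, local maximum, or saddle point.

saddle point

The Hessian at the origin is H = [[-6, 2, -14, 0], [2, -4, 4, 0], [-14, 4, -32, 0], [0, 0, 0, -8]].
Row-reducing H symmetrically gives the diagonal entries -6, -10/3, 4/5, -8.
That gives 1 positive, 3 negative pivots.
H is indefinite, so the origin is a saddle point.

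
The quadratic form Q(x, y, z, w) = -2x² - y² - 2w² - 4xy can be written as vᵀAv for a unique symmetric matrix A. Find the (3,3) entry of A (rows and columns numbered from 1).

0

The coefficient of z² in Q is 0, and that is exactly A[3,3].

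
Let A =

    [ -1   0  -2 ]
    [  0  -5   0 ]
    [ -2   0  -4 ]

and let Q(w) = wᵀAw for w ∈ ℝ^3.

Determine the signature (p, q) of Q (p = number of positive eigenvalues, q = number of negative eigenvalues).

(0, 2)

Symmetric row and column elimination reduces A to a congruent diagonal form with pivots -1, -5, 0.
That gives 2 negative, 1 zero pivots.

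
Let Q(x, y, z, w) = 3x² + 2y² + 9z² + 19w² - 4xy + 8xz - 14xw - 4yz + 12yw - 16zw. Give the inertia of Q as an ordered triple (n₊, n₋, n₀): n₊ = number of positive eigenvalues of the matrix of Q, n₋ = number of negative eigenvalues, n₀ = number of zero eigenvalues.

(3, 0, 1)

The associated matrix is A = [[3, -2, 4, -7], [-2, 2, -2, 6], [4, -2, 9, -8], [-7, 6, -8, 19]].
Congruent diagonalization of A (simultaneous row and column reduction) yields pivots 3, 2/3, 3, 0.
That gives 3 positive, 1 zero pivots.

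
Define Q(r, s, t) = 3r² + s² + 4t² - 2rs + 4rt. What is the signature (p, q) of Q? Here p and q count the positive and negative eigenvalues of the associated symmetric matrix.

The associated matrix is A = [[3, -1, 2], [-1, 1, 0], [2, 0, 4]].
Congruent diagonalization of A (simultaneous row and column reduction) yields pivots 3, 2/3, 2.
Counting signs: 3 positive.

(3, 0)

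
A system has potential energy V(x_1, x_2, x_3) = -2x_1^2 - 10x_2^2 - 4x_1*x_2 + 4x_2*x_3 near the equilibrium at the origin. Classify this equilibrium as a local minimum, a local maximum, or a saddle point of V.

saddle point

The Hessian at the origin is H = [[-4, -4, 0], [-4, -20, 4], [0, 4, 0]].
Applying the same elementary operations to the rows and columns of H produces a congruent diagonal matrix with entries -4, -16, 1.
Counting signs: 1 positive, 2 negative.
H is indefinite, so the origin is a saddle point.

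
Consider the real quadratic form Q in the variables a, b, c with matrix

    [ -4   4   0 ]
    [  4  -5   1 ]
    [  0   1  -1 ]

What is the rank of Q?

Applying the same elementary operations to the rows and columns of A produces a congruent diagonal matrix with entries -4, -1, 0.
So there are 2 negative, 1 zero pivots.
The rank is the number of nonzero pivots: 2.

2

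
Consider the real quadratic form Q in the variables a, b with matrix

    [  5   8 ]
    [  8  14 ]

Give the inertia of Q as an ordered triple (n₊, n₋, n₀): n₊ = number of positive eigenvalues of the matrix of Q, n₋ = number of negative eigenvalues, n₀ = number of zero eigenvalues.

(2, 0, 0)

An LDLᵀ factorisation of A has diagonal entries 5, 6/5.
That gives 2 positive pivots.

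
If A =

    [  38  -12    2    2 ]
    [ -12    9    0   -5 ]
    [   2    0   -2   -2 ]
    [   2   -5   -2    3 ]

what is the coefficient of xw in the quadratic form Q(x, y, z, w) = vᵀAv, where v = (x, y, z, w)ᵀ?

4

The coefficient of xw is A[1,4] + A[4,1] = 2·2 = 4.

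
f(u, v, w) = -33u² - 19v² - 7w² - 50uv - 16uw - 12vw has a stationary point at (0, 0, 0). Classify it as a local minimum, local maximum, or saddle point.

local maximum

The Hessian at the origin is H = [[-66, -50, -16], [-50, -38, -12], [-16, -12, -14]].
Symmetric row and column elimination reduces H to a congruent diagonal form with pivots -66, -4/33, -10.
Counting signs: 3 negative.
H is negative definite, so the origin is a strict local maximum.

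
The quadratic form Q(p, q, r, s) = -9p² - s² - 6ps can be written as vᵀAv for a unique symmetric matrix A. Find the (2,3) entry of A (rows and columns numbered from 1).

The coefficient of q·r in Q is 0. For a symmetric A this equals A[2,3] + A[3,2] = 2·A[2,3].
So A[2,3] = 0/2 = 0.

0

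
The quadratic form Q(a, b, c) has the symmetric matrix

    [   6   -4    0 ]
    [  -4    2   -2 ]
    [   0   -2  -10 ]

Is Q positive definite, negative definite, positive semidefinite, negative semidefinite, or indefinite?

indefinite

An LDLᵀ factorisation of A has diagonal entries 6, -2/3, -4.
Counting signs: 1 positive, 2 negative.
Hence Q is indefinite.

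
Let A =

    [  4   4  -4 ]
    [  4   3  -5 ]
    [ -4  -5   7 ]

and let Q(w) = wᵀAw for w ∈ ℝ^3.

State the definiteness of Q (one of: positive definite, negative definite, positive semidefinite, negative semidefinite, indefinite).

Row-reducing A symmetrically gives the diagonal entries 4, -1, 4.
So there are 2 positive, 1 negative pivots.
Hence Q is indefinite.

indefinite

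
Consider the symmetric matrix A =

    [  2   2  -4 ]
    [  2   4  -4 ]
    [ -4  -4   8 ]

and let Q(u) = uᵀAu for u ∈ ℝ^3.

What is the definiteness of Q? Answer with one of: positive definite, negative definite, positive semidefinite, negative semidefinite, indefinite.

Applying the same elementary operations to the rows and columns of A produces a congruent diagonal matrix with entries 2, 2, 0.
Counting signs: 2 positive, 1 zero.
Hence Q is positive semidefinite.

positive semidefinite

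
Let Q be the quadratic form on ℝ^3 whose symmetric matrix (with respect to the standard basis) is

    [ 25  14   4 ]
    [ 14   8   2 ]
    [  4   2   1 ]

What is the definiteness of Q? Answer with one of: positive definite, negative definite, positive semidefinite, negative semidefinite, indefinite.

Row-reducing A symmetrically gives the diagonal entries 25, 4/25, 0.
Counting signs: 2 positive, 1 zero.
Hence Q is positive semidefinite.

positive semidefinite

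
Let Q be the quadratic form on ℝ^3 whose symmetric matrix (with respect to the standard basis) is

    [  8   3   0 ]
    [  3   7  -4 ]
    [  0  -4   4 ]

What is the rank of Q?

Row-reducing A symmetrically gives the diagonal entries 8, 47/8, 60/47.
So there are 3 positive pivots.
The rank is the number of nonzero pivots: 3.

3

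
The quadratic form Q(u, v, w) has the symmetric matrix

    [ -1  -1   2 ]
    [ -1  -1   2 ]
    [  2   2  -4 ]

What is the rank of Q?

Applying the same elementary operations to the rows and columns of A produces a congruent diagonal matrix with entries -1, 0, 0.
That gives 1 negative, 2 zero pivots.
The rank is the number of nonzero pivots: 1.

1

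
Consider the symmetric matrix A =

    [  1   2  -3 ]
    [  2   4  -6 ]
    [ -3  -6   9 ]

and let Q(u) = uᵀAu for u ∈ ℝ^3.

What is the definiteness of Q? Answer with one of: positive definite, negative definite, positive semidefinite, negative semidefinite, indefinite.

positive semidefinite

Symmetric row and column elimination reduces A to a congruent diagonal form with pivots 1, 0, 0.
That gives 1 positive, 2 zero pivots.
Hence Q is positive semidefinite.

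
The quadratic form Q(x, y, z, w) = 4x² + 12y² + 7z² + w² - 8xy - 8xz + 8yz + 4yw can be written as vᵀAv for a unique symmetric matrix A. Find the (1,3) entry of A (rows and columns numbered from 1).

The coefficient of x·z in Q is -8. For a symmetric A this equals A[1,3] + A[3,1] = 2·A[1,3].
So A[1,3] = -8/2 = -4.

-4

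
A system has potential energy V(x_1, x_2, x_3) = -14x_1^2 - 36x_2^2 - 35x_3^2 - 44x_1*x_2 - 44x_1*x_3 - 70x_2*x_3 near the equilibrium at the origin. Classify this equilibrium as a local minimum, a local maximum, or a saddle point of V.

The Hessian at the origin is H = [[-28, -44, -44], [-44, -72, -70], [-44, -70, -70]].
Congruent diagonalization of H (simultaneous row and column reduction) yields pivots -28, -20/7, -3/5.
Counting signs: 3 negative.
H is negative definite, so the origin is a strict local maximum.

local maximum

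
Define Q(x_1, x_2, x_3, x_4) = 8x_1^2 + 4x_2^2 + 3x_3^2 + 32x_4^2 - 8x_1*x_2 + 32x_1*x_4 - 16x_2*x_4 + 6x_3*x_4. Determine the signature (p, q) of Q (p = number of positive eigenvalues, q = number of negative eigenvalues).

The associated matrix is A = [[8, -4, 0, 16], [-4, 4, 0, -8], [0, 0, 3, 3], [16, -8, 3, 32]].
An LDLᵀ factorisation of A has diagonal entries 8, 2, 3, -3.
Counting signs: 3 positive, 1 negative.

(3, 1)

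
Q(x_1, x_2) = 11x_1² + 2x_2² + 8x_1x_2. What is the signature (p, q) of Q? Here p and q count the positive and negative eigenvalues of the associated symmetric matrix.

The symmetric matrix is A = [[11, 4], [4, 2]].
An LDLᵀ factorisation of A has diagonal entries 11, 6/11.
That gives 2 positive pivots.

(2, 0)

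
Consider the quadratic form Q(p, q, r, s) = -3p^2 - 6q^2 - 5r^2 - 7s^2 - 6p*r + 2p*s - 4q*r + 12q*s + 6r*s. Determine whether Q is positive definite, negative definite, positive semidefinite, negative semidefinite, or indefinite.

negative definite

Write A = [[-3, 0, -3, 1], [0, -6, -2, 6], [-3, -2, -5, 3], [1, 6, 3, -7]].
An LDLᵀ factorisation of A has diagonal entries -3, -6, -4/3, -2/3.
Counting signs: 4 negative.
Hence Q is negative definite.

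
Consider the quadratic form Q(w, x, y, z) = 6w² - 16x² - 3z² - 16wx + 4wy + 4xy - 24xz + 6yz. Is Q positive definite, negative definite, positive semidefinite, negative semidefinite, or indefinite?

The associated matrix is A = [[6, -8, 2, 0], [-8, -16, 2, -12], [2, 2, 0, 3], [0, -12, 3, -3]].
Applying the same elementary operations to the rows and columns of A produces a congruent diagonal matrix with entries 6, -80/3, 3/20, -3.
Counting signs: 2 positive, 2 negative.
Hence Q is indefinite.

indefinite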